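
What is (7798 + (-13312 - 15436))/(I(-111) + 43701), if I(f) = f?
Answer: -2095/4359 ≈ -0.48061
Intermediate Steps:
(7798 + (-13312 - 15436))/(I(-111) + 43701) = (7798 + (-13312 - 15436))/(-111 + 43701) = (7798 - 28748)/43590 = -20950*1/43590 = -2095/4359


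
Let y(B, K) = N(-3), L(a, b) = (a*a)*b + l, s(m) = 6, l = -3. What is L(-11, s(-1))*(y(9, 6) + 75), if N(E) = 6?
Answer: 58563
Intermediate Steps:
L(a, b) = -3 + b*a² (L(a, b) = (a*a)*b - 3 = a²*b - 3 = b*a² - 3 = -3 + b*a²)
y(B, K) = 6
L(-11, s(-1))*(y(9, 6) + 75) = (-3 + 6*(-11)²)*(6 + 75) = (-3 + 6*121)*81 = (-3 + 726)*81 = 723*81 = 58563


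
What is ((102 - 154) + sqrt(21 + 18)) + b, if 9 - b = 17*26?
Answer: -485 + sqrt(39) ≈ -478.75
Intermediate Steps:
b = -433 (b = 9 - 17*26 = 9 - 1*442 = 9 - 442 = -433)
((102 - 154) + sqrt(21 + 18)) + b = ((102 - 154) + sqrt(21 + 18)) - 433 = (-52 + sqrt(39)) - 433 = -485 + sqrt(39)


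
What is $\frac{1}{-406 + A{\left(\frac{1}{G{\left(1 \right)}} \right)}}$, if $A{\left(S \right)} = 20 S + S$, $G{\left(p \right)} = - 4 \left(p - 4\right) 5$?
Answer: $- \frac{20}{8113} \approx -0.0024652$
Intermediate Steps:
$G{\left(p \right)} = 80 - 20 p$ ($G{\left(p \right)} = - 4 \left(p - 4\right) 5 = - 4 \left(-4 + p\right) 5 = \left(16 - 4 p\right) 5 = 80 - 20 p$)
$A{\left(S \right)} = 21 S$
$\frac{1}{-406 + A{\left(\frac{1}{G{\left(1 \right)}} \right)}} = \frac{1}{-406 + \frac{21}{80 - 20}} = \frac{1}{-406 + \frac{21}{60}} = \frac{1}{-406 + 21 \cdot \frac{1}{60}} = \frac{1}{-406 + \frac{7}{20}} = \frac{1}{- \frac{8113}{20}} = - \frac{20}{8113}$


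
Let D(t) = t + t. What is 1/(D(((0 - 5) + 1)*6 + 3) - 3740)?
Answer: -1/3782 ≈ -0.00026441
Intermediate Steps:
D(t) = 2*t
1/(D(((0 - 5) + 1)*6 + 3) - 3740) = 1/(2*(((0 - 5) + 1)*6 + 3) - 3740) = 1/(2*((-5 + 1)*6 + 3) - 3740) = 1/(2*(-4*6 + 3) - 3740) = 1/(2*(-24 + 3) - 3740) = 1/(2*(-21) - 3740) = 1/(-42 - 3740) = 1/(-3782) = -1/3782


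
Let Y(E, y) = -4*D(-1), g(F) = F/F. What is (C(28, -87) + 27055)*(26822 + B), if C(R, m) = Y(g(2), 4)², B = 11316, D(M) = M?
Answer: 1032433798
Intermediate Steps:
g(F) = 1
Y(E, y) = 4 (Y(E, y) = -4*(-1) = 4)
C(R, m) = 16 (C(R, m) = 4² = 16)
(C(28, -87) + 27055)*(26822 + B) = (16 + 27055)*(26822 + 11316) = 27071*38138 = 1032433798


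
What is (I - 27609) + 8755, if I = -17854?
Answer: -36708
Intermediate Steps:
(I - 27609) + 8755 = (-17854 - 27609) + 8755 = -45463 + 8755 = -36708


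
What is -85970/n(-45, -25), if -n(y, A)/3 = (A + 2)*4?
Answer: -42985/138 ≈ -311.49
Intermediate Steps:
n(y, A) = -24 - 12*A (n(y, A) = -3*(A + 2)*4 = -3*(2 + A)*4 = -3*(8 + 4*A) = -24 - 12*A)
-85970/n(-45, -25) = -85970/(-24 - 12*(-25)) = -85970/(-24 + 300) = -85970/276 = -85970*1/276 = -42985/138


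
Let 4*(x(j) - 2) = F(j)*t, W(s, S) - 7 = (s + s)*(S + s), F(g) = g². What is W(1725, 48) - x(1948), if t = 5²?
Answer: -17600045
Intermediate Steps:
t = 25
W(s, S) = 7 + 2*s*(S + s) (W(s, S) = 7 + (s + s)*(S + s) = 7 + (2*s)*(S + s) = 7 + 2*s*(S + s))
x(j) = 2 + 25*j²/4 (x(j) = 2 + (j²*25)/4 = 2 + (25*j²)/4 = 2 + 25*j²/4)
W(1725, 48) - x(1948) = (7 + 2*1725² + 2*48*1725) - (2 + (25/4)*1948²) = (7 + 2*2975625 + 165600) - (2 + (25/4)*3794704) = (7 + 5951250 + 165600) - (2 + 23716900) = 6116857 - 1*23716902 = 6116857 - 23716902 = -17600045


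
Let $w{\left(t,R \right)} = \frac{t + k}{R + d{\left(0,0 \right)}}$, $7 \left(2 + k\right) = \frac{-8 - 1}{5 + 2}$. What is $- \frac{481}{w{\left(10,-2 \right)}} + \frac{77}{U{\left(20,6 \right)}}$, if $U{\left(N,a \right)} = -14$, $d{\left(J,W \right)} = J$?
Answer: $\frac{90063}{766} \approx 117.58$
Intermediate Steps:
$k = - \frac{107}{49}$ ($k = -2 + \frac{\left(-8 - 1\right) \frac{1}{5 + 2}}{7} = -2 + \frac{\left(-9\right) \frac{1}{7}}{7} = -2 + \frac{1}{7} \left(- \frac{9}{7}\right) = -2 - \frac{9}{49} = - \frac{107}{49} \approx -2.1837$)
$w{\left(t,R \right)} = \frac{- \frac{107}{49} + t}{R}$ ($w{\left(t,R \right)} = \frac{t - \frac{107}{49}}{R + 0} = \frac{- \frac{107}{49} + t}{R}$)
$- \frac{481}{w{\left(10,-2 \right)}} + \frac{77}{U{\left(20,6 \right)}} = - \frac{481}{\frac{1}{-2} \left(- \frac{107}{49} + 10\right)} + \frac{77}{-14} = - \frac{481}{\left(- \frac{1}{2}\right) \frac{383}{49}} + 77 \left(- \frac{1}{14}\right) = - \frac{481}{- \frac{383}{98}} - \frac{11}{2} = \left(-481\right) \left(- \frac{98}{383}\right) - \frac{11}{2} = \frac{47138}{383} - \frac{11}{2} = \frac{90063}{766}$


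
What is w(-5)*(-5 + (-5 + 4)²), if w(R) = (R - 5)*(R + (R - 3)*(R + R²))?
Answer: -6600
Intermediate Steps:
w(R) = (-5 + R)*(R + (-3 + R)*(R + R²))
w(-5)*(-5 + (-5 + 4)²) = (-5*(10 + (-5)³ - 7*(-5)² + 8*(-5)))*(-5 + (-5 + 4)²) = (-5*(10 - 125 - 7*25 - 40))*(-5 + (-1)²) = (-5*(10 - 125 - 175 - 40))*(-5 + 1) = -5*(-330)*(-4) = 1650*(-4) = -6600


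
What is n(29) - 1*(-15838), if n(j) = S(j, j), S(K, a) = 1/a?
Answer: 459303/29 ≈ 15838.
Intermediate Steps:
n(j) = 1/j
n(29) - 1*(-15838) = 1/29 - 1*(-15838) = 1/29 + 15838 = 459303/29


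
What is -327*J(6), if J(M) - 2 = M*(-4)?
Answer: 7194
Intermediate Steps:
J(M) = 2 - 4*M (J(M) = 2 + M*(-4) = 2 - 4*M)
-327*J(6) = -327*(2 - 4*6) = -327*(2 - 24) = -327*(-22) = 7194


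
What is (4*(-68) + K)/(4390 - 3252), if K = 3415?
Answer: 3143/1138 ≈ 2.7619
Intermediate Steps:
(4*(-68) + K)/(4390 - 3252) = (4*(-68) + 3415)/(4390 - 3252) = (-272 + 3415)/1138 = 3143*(1/1138) = 3143/1138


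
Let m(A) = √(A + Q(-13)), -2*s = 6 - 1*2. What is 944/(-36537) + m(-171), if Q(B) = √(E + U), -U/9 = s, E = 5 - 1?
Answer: -944/36537 + I*√(171 - √22) ≈ -0.025837 + 12.896*I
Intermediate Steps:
E = 4
s = -2 (s = -(6 - 1*2)/2 = -(6 - 2)/2 = -½*4 = -2)
U = 18 (U = -9*(-2) = 18)
Q(B) = √22 (Q(B) = √(4 + 18) = √22)
m(A) = √(A + √22)
944/(-36537) + m(-171) = 944/(-36537) + √(-171 + √22) = 944*(-1/36537) + √(-171 + √22) = -944/36537 + √(-171 + √22)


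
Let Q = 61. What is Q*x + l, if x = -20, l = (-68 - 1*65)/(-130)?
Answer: -158467/130 ≈ -1219.0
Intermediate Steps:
l = 133/130 (l = (-68 - 65)*(-1/130) = -133*(-1/130) = 133/130 ≈ 1.0231)
Q*x + l = 61*(-20) + 133/130 = -1220 + 133/130 = -158467/130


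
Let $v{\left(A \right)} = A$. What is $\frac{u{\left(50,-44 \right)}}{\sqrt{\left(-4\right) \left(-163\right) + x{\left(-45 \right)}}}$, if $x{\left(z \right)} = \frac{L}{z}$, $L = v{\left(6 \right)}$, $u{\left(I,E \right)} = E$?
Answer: $- \frac{22 \sqrt{146670}}{4889} \approx -1.7233$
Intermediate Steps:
$L = 6$
$x{\left(z \right)} = \frac{6}{z}$
$\frac{u{\left(50,-44 \right)}}{\sqrt{\left(-4\right) \left(-163\right) + x{\left(-45 \right)}}} = - \frac{44}{\sqrt{\left(-4\right) \left(-163\right) + \frac{6}{-45}}} = - \frac{44}{\sqrt{652 + 6 \left(- \frac{1}{45}\right)}} = - \frac{44}{\sqrt{652 - \frac{2}{15}}} = - \frac{44}{\sqrt{\frac{9778}{15}}} = - \frac{44}{\frac{1}{15} \sqrt{146670}} = - 44 \frac{\sqrt{146670}}{9778} = - \frac{22 \sqrt{146670}}{4889}$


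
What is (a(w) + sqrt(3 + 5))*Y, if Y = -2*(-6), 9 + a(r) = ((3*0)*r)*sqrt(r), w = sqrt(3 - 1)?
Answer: -108 + 24*sqrt(2) ≈ -74.059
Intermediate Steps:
w = sqrt(2) ≈ 1.4142
a(r) = -9 (a(r) = -9 + ((3*0)*r)*sqrt(r) = -9 + (0*r)*sqrt(r) = -9 + 0*sqrt(r) = -9 + 0 = -9)
Y = 12
(a(w) + sqrt(3 + 5))*Y = (-9 + sqrt(3 + 5))*12 = (-9 + sqrt(8))*12 = (-9 + 2*sqrt(2))*12 = -108 + 24*sqrt(2)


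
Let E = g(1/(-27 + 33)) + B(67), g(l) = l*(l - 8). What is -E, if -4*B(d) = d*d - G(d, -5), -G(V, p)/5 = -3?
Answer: 40313/36 ≈ 1119.8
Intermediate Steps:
G(V, p) = 15 (G(V, p) = -5*(-3) = 15)
g(l) = l*(-8 + l)
B(d) = 15/4 - d²/4 (B(d) = -(d*d - 1*15)/4 = -(d² - 15)/4 = -(-15 + d²)/4 = 15/4 - d²/4)
E = -40313/36 (E = (-8 + 1/(-27 + 33))/(-27 + 33) + (15/4 - ¼*67²) = (-8 + 1/6)/6 + (15/4 - ¼*4489) = (-8 + ⅙)/6 + (15/4 - 4489/4) = (⅙)*(-47/6) - 2237/2 = -47/36 - 2237/2 = -40313/36 ≈ -1119.8)
-E = -1*(-40313/36) = 40313/36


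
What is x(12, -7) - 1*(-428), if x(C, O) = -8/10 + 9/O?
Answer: 14907/35 ≈ 425.91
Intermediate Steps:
x(C, O) = -⅘ + 9/O (x(C, O) = -8*⅒ + 9/O = -⅘ + 9/O)
x(12, -7) - 1*(-428) = (-⅘ + 9/(-7)) - 1*(-428) = (-⅘ + 9*(-⅐)) + 428 = (-⅘ - 9/7) + 428 = -73/35 + 428 = 14907/35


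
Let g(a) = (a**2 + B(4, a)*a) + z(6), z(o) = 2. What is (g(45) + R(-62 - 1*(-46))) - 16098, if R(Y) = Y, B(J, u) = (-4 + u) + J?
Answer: -12062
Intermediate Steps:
B(J, u) = -4 + J + u
g(a) = 2 + 2*a**2 (g(a) = (a**2 + (-4 + 4 + a)*a) + 2 = (a**2 + a*a) + 2 = (a**2 + a**2) + 2 = 2*a**2 + 2 = 2 + 2*a**2)
(g(45) + R(-62 - 1*(-46))) - 16098 = ((2 + 2*45**2) + (-62 - 1*(-46))) - 16098 = ((2 + 2*2025) + (-62 + 46)) - 16098 = ((2 + 4050) - 16) - 16098 = (4052 - 16) - 16098 = 4036 - 16098 = -12062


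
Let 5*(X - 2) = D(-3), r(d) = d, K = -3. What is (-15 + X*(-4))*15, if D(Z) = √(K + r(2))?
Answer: -345 - 12*I ≈ -345.0 - 12.0*I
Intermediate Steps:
D(Z) = I (D(Z) = √(-3 + 2) = √(-1) = I)
X = 2 + I/5 ≈ 2.0 + 0.2*I
(-15 + X*(-4))*15 = (-15 + (2 + I/5)*(-4))*15 = (-15 + (-8 - 4*I/5))*15 = (-23 - 4*I/5)*15 = -345 - 12*I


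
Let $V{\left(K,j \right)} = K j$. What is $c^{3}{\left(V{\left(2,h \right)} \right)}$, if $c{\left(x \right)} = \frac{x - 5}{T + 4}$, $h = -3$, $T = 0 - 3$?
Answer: $-1331$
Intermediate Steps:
$T = -3$
$c{\left(x \right)} = -5 + x$ ($c{\left(x \right)} = \frac{x - 5}{-3 + 4} = \frac{-5 + x}{1} = \left(-5 + x\right) 1 = -5 + x$)
$c^{3}{\left(V{\left(2,h \right)} \right)} = \left(-5 + 2 \left(-3\right)\right)^{3} = \left(-5 - 6\right)^{3} = \left(-11\right)^{3} = -1331$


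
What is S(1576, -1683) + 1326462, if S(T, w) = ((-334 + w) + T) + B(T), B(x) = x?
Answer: 1327597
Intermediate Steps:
S(T, w) = -334 + w + 2*T (S(T, w) = ((-334 + w) + T) + T = (-334 + T + w) + T = -334 + w + 2*T)
S(1576, -1683) + 1326462 = (-334 - 1683 + 2*1576) + 1326462 = (-334 - 1683 + 3152) + 1326462 = 1135 + 1326462 = 1327597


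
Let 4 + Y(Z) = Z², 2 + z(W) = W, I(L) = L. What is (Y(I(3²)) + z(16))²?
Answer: 8281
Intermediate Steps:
z(W) = -2 + W
Y(Z) = -4 + Z²
(Y(I(3²)) + z(16))² = ((-4 + (3²)²) + (-2 + 16))² = ((-4 + 9²) + 14)² = ((-4 + 81) + 14)² = (77 + 14)² = 91² = 8281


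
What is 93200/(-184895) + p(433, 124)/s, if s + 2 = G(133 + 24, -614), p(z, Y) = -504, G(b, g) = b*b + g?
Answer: -155537512/296238769 ≈ -0.52504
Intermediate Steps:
G(b, g) = g + b² (G(b, g) = b² + g = g + b²)
s = 24033 (s = -2 + (-614 + (133 + 24)²) = -2 + (-614 + 157²) = -2 + (-614 + 24649) = -2 + 24035 = 24033)
93200/(-184895) + p(433, 124)/s = 93200/(-184895) - 504/24033 = 93200*(-1/184895) - 504*1/24033 = -18640/36979 - 168/8011 = -155537512/296238769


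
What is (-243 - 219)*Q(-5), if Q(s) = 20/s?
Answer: 1848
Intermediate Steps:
(-243 - 219)*Q(-5) = (-243 - 219)*(20/(-5)) = -9240*(-1)/5 = -462*(-4) = 1848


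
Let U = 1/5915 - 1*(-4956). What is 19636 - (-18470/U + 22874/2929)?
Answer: 1685652888785220/85862876389 ≈ 19632.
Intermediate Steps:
U = 29314741/5915 (U = 1/5915 + 4956 = 29314741/5915 ≈ 4956.0)
19636 - (-18470/U + 22874/2929) = 19636 - (-18470/29314741/5915 + 22874/2929) = 19636 - (-18470*5915/29314741 + 22874*(1/2929)) = 19636 - (-109250050/29314741 + 22874/2929) = 19636 - 1*350551989184/85862876389 = 19636 - 350551989184/85862876389 = 1685652888785220/85862876389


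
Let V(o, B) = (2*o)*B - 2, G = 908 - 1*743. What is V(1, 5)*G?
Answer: 1320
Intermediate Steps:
G = 165 (G = 908 - 743 = 165)
V(o, B) = -2 + 2*B*o (V(o, B) = 2*B*o - 2 = -2 + 2*B*o)
V(1, 5)*G = (-2 + 2*5*1)*165 = (-2 + 10)*165 = 8*165 = 1320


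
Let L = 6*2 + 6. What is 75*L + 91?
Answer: 1441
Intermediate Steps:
L = 18 (L = 12 + 6 = 18)
75*L + 91 = 75*18 + 91 = 1350 + 91 = 1441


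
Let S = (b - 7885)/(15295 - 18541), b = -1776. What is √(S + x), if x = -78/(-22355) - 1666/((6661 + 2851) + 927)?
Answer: √1618229264970736392078390/757499040870 ≈ 1.6793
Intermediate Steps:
x = -36429188/233363845 (x = -78*(-1/22355) - 1666/(9512 + 927) = 78/22355 - 1666/10439 = -36429188/233363845 ≈ -0.15610)
S = 9661/3246 (S = (-1776 - 7885)/(15295 - 18541) = -9661/(-3246) = -9661*(-1/3246) = 9661/3246 ≈ 2.9763)
√(S + x) = √(9661/3246 - 36429188/233363845) = √(2136278962297/757499040870) = √1618229264970736392078390/757499040870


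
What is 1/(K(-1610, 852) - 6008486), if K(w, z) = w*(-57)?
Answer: -1/5916716 ≈ -1.6901e-7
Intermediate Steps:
K(w, z) = -57*w
1/(K(-1610, 852) - 6008486) = 1/(-57*(-1610) - 6008486) = 1/(91770 - 6008486) = 1/(-5916716) = -1/5916716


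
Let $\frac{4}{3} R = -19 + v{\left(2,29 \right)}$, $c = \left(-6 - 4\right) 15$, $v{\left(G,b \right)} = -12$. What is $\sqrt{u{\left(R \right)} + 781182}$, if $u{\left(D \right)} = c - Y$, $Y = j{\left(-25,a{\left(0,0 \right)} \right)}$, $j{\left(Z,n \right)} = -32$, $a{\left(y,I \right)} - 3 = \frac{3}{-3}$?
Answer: $2 \sqrt{195266} \approx 883.78$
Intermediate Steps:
$a{\left(y,I \right)} = 2$ ($a{\left(y,I \right)} = 3 + \frac{3}{-3} = 3 + 3 \left(- \frac{1}{3}\right) = 3 - 1 = 2$)
$c = -150$ ($c = \left(-10\right) 15 = -150$)
$R = - \frac{93}{4}$ ($R = \frac{3 \left(-19 - 12\right)}{4} = \frac{3}{4} \left(-31\right) = - \frac{93}{4} \approx -23.25$)
$Y = -32$
$u{\left(D \right)} = -118$ ($u{\left(D \right)} = -150 - -32 = -150 + 32 = -118$)
$\sqrt{u{\left(R \right)} + 781182} = \sqrt{-118 + 781182} = \sqrt{781064} = 2 \sqrt{195266}$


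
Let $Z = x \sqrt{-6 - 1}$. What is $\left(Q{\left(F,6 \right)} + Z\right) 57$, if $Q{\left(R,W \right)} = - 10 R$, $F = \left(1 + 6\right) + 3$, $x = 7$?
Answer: $-5700 + 399 i \sqrt{7} \approx -5700.0 + 1055.7 i$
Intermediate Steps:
$F = 10$ ($F = 7 + 3 = 10$)
$Z = 7 i \sqrt{7}$ ($Z = 7 \sqrt{-6 - 1} = 7 \sqrt{-7} = 7 i \sqrt{7} \approx 18.52 i$)
$\left(Q{\left(F,6 \right)} + Z\right) 57 = \left(\left(-10\right) 10 + 7 i \sqrt{7}\right) 57 = \left(-100 + 7 i \sqrt{7}\right) 57 = -5700 + 399 i \sqrt{7}$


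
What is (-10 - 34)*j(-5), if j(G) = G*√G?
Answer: 220*I*√5 ≈ 491.94*I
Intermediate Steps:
j(G) = G^(3/2)
(-10 - 34)*j(-5) = (-10 - 34)*(-5)^(3/2) = -(-220)*I*√5 = 220*I*√5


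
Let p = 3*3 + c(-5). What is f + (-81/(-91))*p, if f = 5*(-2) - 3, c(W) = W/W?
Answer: -373/91 ≈ -4.0989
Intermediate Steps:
c(W) = 1
p = 10 (p = 3*3 + 1 = 9 + 1 = 10)
f = -13 (f = -10 - 3 = -13)
f + (-81/(-91))*p = -13 - 81/(-91)*10 = -13 - 81*(-1/91)*10 = -13 + (81/91)*10 = -13 + 810/91 = -373/91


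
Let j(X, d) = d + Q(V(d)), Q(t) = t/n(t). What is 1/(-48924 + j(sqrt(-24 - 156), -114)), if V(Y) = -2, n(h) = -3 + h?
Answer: -5/245188 ≈ -2.0393e-5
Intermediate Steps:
Q(t) = t/(-3 + t)
j(X, d) = 2/5 + d (j(X, d) = d - 2/(-3 - 2) = d - 2/(-5) = d - 2*(-1/5) = d + 2/5 = 2/5 + d)
1/(-48924 + j(sqrt(-24 - 156), -114)) = 1/(-48924 + (2/5 - 114)) = 1/(-48924 - 568/5) = 1/(-245188/5) = -5/245188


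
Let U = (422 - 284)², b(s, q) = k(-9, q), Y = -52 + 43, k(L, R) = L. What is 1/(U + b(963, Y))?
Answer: 1/19035 ≈ 5.2535e-5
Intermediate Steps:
Y = -9
b(s, q) = -9
U = 19044 (U = 138² = 19044)
1/(U + b(963, Y)) = 1/(19044 - 9) = 1/19035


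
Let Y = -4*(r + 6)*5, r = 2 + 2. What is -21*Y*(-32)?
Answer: -134400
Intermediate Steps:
r = 4
Y = -200 (Y = -4*(4 + 6)*5 = -4*10*5 = -40*5 = -200)
-21*Y*(-32) = -21*(-200)*(-32) = 4200*(-32) = -134400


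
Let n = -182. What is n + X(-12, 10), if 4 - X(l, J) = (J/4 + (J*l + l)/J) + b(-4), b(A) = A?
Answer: -1633/10 ≈ -163.30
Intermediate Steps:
X(l, J) = 8 - J/4 - (l + J*l)/J (X(l, J) = 4 - ((J/4 + (J*l + l)/J) - 4) = 4 - ((J*(¼) + (l + J*l)/J) - 4) = 4 - ((J/4 + (l + J*l)/J) - 4) = 4 - (-4 + J/4 + (l + J*l)/J) = 4 + (4 - J/4 - (l + J*l)/J) = 8 - J/4 - (l + J*l)/J)
n + X(-12, 10) = -182 + (8 - 1*(-12) - ¼*10 - 1*(-12)/10) = -182 + (8 + 12 - 5/2 - 1*(-12)*⅒) = -182 + (8 + 12 - 5/2 + 6/5) = -182 + 187/10 = -1633/10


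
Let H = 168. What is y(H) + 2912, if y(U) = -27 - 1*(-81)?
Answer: 2966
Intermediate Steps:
y(U) = 54 (y(U) = -27 + 81 = 54)
y(H) + 2912 = 54 + 2912 = 2966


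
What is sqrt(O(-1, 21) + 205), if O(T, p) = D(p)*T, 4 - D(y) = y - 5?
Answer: sqrt(217) ≈ 14.731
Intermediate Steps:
D(y) = 9 - y (D(y) = 4 - (y - 5) = 4 - (-5 + y) = 4 + (5 - y) = 9 - y)
O(T, p) = T*(9 - p) (O(T, p) = (9 - p)*T = T*(9 - p))
sqrt(O(-1, 21) + 205) = sqrt(-(9 - 1*21) + 205) = sqrt(-(9 - 21) + 205) = sqrt(-1*(-12) + 205) = sqrt(12 + 205) = sqrt(217)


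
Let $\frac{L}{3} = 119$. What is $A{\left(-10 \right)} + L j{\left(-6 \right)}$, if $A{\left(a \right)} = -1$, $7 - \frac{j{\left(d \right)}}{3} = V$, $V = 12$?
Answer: $-5356$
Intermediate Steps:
$L = 357$ ($L = 3 \cdot 119 = 357$)
$j{\left(d \right)} = -15$ ($j{\left(d \right)} = 21 - 36 = -15$)
$A{\left(-10 \right)} + L j{\left(-6 \right)} = -1 + 357 \left(-15\right) = -1 - 5355 = -5356$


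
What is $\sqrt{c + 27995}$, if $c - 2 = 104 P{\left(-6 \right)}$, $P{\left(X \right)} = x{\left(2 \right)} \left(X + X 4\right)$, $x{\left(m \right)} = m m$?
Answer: $\sqrt{15517} \approx 124.57$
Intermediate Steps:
$x{\left(m \right)} = m^{2}$
$P{\left(X \right)} = 20 X$ ($P{\left(X \right)} = 2^{2} \left(X + X 4\right) = 4 \left(X + 4 X\right) = 4 \cdot 5 X = 20 X$)
$c = -12478$ ($c = 2 + 104 \cdot 20 \left(-6\right) = 2 + 104 \left(-120\right) = 2 - 12480 = -12478$)
$\sqrt{c + 27995} = \sqrt{-12478 + 27995} = \sqrt{15517}$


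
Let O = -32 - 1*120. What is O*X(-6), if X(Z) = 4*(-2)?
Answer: 1216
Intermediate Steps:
X(Z) = -8
O = -152 (O = -32 - 120 = -152)
O*X(-6) = -152*(-8) = 1216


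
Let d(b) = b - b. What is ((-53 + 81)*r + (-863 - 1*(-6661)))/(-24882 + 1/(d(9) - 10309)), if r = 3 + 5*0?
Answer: -60637538/256508539 ≈ -0.23640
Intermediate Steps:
d(b) = 0
r = 3 (r = 3 + 0 = 3)
((-53 + 81)*r + (-863 - 1*(-6661)))/(-24882 + 1/(d(9) - 10309)) = ((-53 + 81)*3 + (-863 - 1*(-6661)))/(-24882 + 1/(0 - 10309)) = (28*3 + (-863 + 6661))/(-24882 + 1/(-10309)) = (84 + 5798)/(-24882 - 1/10309) = 5882/(-256508539/10309) = 5882*(-10309/256508539) = -60637538/256508539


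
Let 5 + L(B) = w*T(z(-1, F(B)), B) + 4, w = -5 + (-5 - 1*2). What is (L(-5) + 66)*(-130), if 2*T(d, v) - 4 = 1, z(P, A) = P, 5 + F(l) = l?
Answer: -4550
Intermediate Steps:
F(l) = -5 + l
T(d, v) = 5/2 (T(d, v) = 2 + (1/2)*1 = 2 + 1/2 = 5/2)
w = -12 (w = -5 + (-5 - 2) = -5 - 7 = -12)
L(B) = -31 (L(B) = -5 + (-12*5/2 + 4) = -5 + (-30 + 4) = -5 - 26 = -31)
(L(-5) + 66)*(-130) = (-31 + 66)*(-130) = 35*(-130) = -4550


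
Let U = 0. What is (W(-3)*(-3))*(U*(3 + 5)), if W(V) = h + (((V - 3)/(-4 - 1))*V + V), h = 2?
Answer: 0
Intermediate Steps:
W(V) = 2 + V + V*(⅗ - V/5) (W(V) = 2 + (((V - 3)/(-4 - 1))*V + V) = 2 + (((-3 + V)/(-5))*V + V) = 2 + (((-3 + V)*(-⅕))*V + V) = 2 + ((⅗ - V/5)*V + V) = 2 + (V*(⅗ - V/5) + V) = 2 + (V + V*(⅗ - V/5)) = 2 + V + V*(⅗ - V/5))
(W(-3)*(-3))*(U*(3 + 5)) = ((2 - ⅕*(-3)² + (8/5)*(-3))*(-3))*(0*(3 + 5)) = ((2 - ⅕*9 - 24/5)*(-3))*(0*8) = ((2 - 9/5 - 24/5)*(-3))*0 = -23/5*(-3)*0 = (69/5)*0 = 0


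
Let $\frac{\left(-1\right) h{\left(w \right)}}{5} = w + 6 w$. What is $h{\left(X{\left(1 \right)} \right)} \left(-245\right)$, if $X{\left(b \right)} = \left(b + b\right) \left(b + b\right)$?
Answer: $34300$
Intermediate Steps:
$X{\left(b \right)} = 4 b^{2}$ ($X{\left(b \right)} = 2 b 2 b = 4 b^{2}$)
$h{\left(w \right)} = - 35 w$ ($h{\left(w \right)} = - 5 \left(w + 6 w\right) = - 5 \cdot 7 w = - 35 w$)
$h{\left(X{\left(1 \right)} \right)} \left(-245\right) = - 35 \cdot 4 \cdot 1^{2} \left(-245\right) = - 35 \cdot 4 \cdot 1 \left(-245\right) = \left(-35\right) 4 \left(-245\right) = \left(-140\right) \left(-245\right) = 34300$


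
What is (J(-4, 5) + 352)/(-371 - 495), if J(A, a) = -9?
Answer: -343/866 ≈ -0.39607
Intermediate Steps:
(J(-4, 5) + 352)/(-371 - 495) = (-9 + 352)/(-371 - 495) = 343/(-866) = 343*(-1/866) = -343/866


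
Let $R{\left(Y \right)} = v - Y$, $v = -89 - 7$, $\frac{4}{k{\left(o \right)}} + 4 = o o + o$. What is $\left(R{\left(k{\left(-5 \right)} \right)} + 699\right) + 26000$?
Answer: $\frac{106411}{4} \approx 26603.0$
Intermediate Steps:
$k{\left(o \right)} = \frac{4}{-4 + o + o^{2}}$ ($k{\left(o \right)} = \frac{4}{-4 + \left(o o + o\right)} = \frac{4}{-4 + \left(o^{2} + o\right)} = \frac{4}{-4 + \left(o + o^{2}\right)} = \frac{4}{-4 + o + o^{2}}$)
$v = -96$ ($v = -89 - 7 = -96$)
$R{\left(Y \right)} = -96 - Y$
$\left(R{\left(k{\left(-5 \right)} \right)} + 699\right) + 26000 = \left(\left(-96 - \frac{4}{-4 - 5 + \left(-5\right)^{2}}\right) + 699\right) + 26000 = \left(\left(-96 - \frac{4}{-4 - 5 + 25}\right) + 699\right) + 26000 = \left(\left(-96 - \frac{4}{16}\right) + 699\right) + 26000 = \left(\left(-96 - 4 \cdot \frac{1}{16}\right) + 699\right) + 26000 = \left(\left(-96 - \frac{1}{4}\right) + 699\right) + 26000 = \left(- \frac{385}{4} + 699\right) + 26000 = \frac{2411}{4} + 26000 = \frac{106411}{4}$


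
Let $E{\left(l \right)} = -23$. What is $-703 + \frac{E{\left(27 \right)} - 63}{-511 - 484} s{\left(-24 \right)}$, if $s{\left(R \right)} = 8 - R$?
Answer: $- \frac{696733}{995} \approx -700.23$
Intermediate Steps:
$-703 + \frac{E{\left(27 \right)} - 63}{-511 - 484} s{\left(-24 \right)} = -703 + \frac{-23 - 63}{-511 - 484} \left(8 - -24\right) = -703 + - \frac{86}{-995} \left(8 + 24\right) = -703 + \left(-86\right) \left(- \frac{1}{995}\right) 32 = -703 + \frac{86}{995} \cdot 32 = -703 + \frac{2752}{995} = - \frac{696733}{995}$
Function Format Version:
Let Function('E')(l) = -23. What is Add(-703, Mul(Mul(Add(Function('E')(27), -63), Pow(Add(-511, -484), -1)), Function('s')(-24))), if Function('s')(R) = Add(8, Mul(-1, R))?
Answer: Rational(-696733, 995) ≈ -700.23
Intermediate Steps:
Add(-703, Mul(Mul(Add(Function('E')(27), -63), Pow(Add(-511, -484), -1)), Function('s')(-24))) = Add(-703, Mul(Mul(Add(-23, -63), Pow(Add(-511, -484), -1)), Add(8, Mul(-1, -24)))) = Add(-703, Mul(Mul(-86, Pow(-995, -1)), Add(8, 24))) = Add(-703, Mul(Mul(-86, Rational(-1, 995)), 32)) = Add(-703, Mul(Rational(86, 995), 32)) = Add(-703, Rational(2752, 995)) = Rational(-696733, 995)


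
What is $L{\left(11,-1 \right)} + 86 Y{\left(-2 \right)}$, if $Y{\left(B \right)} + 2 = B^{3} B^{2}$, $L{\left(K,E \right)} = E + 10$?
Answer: $-2915$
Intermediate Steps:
$L{\left(K,E \right)} = 10 + E$
$Y{\left(B \right)} = -2 + B^{5}$ ($Y{\left(B \right)} = -2 + B^{3} B^{2} = -2 + B^{5}$)
$L{\left(11,-1 \right)} + 86 Y{\left(-2 \right)} = \left(10 - 1\right) + 86 \left(-2 + \left(-2\right)^{5}\right) = 9 + 86 \left(-2 - 32\right) = 9 + 86 \left(-34\right) = 9 - 2924 = -2915$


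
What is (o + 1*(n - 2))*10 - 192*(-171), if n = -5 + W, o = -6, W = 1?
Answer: 32712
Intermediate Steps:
n = -4 (n = -5 + 1 = -4)
(o + 1*(n - 2))*10 - 192*(-171) = (-6 + 1*(-4 - 2))*10 - 192*(-171) = (-6 + 1*(-6))*10 + 32832 = (-6 - 6)*10 + 32832 = -12*10 + 32832 = -120 + 32832 = 32712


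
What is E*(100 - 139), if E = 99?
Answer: -3861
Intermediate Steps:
E*(100 - 139) = 99*(100 - 139) = 99*(-39) = -3861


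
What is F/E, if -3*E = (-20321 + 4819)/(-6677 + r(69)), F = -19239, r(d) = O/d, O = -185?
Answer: 4433608311/178273 ≈ 24870.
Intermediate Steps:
r(d) = -185/d
E = -178273/230449 (E = -(-20321 + 4819)/(3*(-6677 - 185/69)) = -(-15502)/(3*(-6677 - 185*1/69)) = -(-15502)/(3*(-6677 - 185/69)) = -(-15502)/(3*(-460898/69)) = -(-15502)*(-69)/(3*460898) = -1/3*534819/230449 = -178273/230449 ≈ -0.77359)
F/E = -19239/(-178273/230449) = -19239*(-230449/178273) = 4433608311/178273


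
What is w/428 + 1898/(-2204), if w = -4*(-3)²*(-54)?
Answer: 434029/117914 ≈ 3.6809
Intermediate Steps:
w = 1944 (w = -4*9*(-54) = -36*(-54) = 1944)
w/428 + 1898/(-2204) = 1944/428 + 1898/(-2204) = 1944*(1/428) + 1898*(-1/2204) = 486/107 - 949/1102 = 434029/117914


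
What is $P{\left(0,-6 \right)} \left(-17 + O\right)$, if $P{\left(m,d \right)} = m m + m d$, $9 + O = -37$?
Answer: $0$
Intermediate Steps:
$O = -46$ ($O = -9 - 37 = -46$)
$P{\left(m,d \right)} = m^{2} + d m$
$P{\left(0,-6 \right)} \left(-17 + O\right) = 0 \left(-6 + 0\right) \left(-17 - 46\right) = 0 \left(-6\right) \left(-63\right) = 0 \left(-63\right) = 0$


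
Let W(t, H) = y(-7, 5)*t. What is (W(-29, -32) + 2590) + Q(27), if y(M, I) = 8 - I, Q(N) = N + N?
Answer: 2557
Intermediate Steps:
Q(N) = 2*N
W(t, H) = 3*t (W(t, H) = (8 - 1*5)*t = (8 - 5)*t = 3*t)
(W(-29, -32) + 2590) + Q(27) = (3*(-29) + 2590) + 2*27 = (-87 + 2590) + 54 = 2503 + 54 = 2557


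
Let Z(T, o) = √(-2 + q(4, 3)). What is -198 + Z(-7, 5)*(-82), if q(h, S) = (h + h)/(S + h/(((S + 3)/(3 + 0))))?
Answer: -198 - 82*I*√10/5 ≈ -198.0 - 51.861*I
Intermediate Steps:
q(h, S) = 2*h/(S + h/(1 + S/3)) (q(h, S) = (2*h)/(S + h/(((3 + S)/3))) = (2*h)/(S + h/(((3 + S)*(⅓)))) = (2*h)/(S + h/(1 + S/3)) = 2*h/(S + h/(1 + S/3)))
Z(T, o) = I*√10/5 (Z(T, o) = √(-2 + 2*4*(3 + 3)/(3² + 3*3 + 3*4)) = √(-2 + 2*4*6/(9 + 9 + 12)) = √(-2 + 2*4*6/30) = √(-2 + 2*4*(1/30)*6) = √(-2 + 8/5) = √(-⅖) = I*√10/5)
-198 + Z(-7, 5)*(-82) = -198 + (I*√10/5)*(-82) = -198 - 82*I*√10/5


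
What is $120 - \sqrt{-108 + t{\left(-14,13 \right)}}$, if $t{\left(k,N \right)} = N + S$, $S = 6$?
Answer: $120 - i \sqrt{89} \approx 120.0 - 9.434 i$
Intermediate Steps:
$t{\left(k,N \right)} = 6 + N$ ($t{\left(k,N \right)} = N + 6 = 6 + N$)
$120 - \sqrt{-108 + t{\left(-14,13 \right)}} = 120 - \sqrt{-108 + \left(6 + 13\right)} = 120 - \sqrt{-108 + 19} = 120 - \sqrt{-89} = 120 - i \sqrt{89}$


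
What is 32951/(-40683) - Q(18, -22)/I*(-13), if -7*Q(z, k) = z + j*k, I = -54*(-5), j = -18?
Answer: -1736008/474635 ≈ -3.6576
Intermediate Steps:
I = 270
Q(z, k) = -z/7 + 18*k/7 (Q(z, k) = -(z - 18*k)/7 = -z/7 + 18*k/7)
32951/(-40683) - Q(18, -22)/I*(-13) = 32951/(-40683) - (-1/7*18 + (18/7)*(-22))/270*(-13) = 32951*(-1/40683) - (-18/7 - 396/7)*(1/270)*(-13) = -32951/40683 - (-414/7*1/270)*(-13) = -32951/40683 - (-23)*(-13)/105 = -32951/40683 - 1*299/105 = -32951/40683 - 299/105 = -1736008/474635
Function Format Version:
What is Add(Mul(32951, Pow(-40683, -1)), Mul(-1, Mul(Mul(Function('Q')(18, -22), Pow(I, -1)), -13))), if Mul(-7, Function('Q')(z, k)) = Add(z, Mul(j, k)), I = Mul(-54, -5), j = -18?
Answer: Rational(-1736008, 474635) ≈ -3.6576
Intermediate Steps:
I = 270
Function('Q')(z, k) = Add(Mul(Rational(-1, 7), z), Mul(Rational(18, 7), k)) (Function('Q')(z, k) = Mul(Rational(-1, 7), Add(z, Mul(-18, k))) = Add(Mul(Rational(-1, 7), z), Mul(Rational(18, 7), k)))
Add(Mul(32951, Pow(-40683, -1)), Mul(-1, Mul(Mul(Function('Q')(18, -22), Pow(I, -1)), -13))) = Add(Mul(32951, Pow(-40683, -1)), Mul(-1, Mul(Mul(Add(Mul(Rational(-1, 7), 18), Mul(Rational(18, 7), -22)), Pow(270, -1)), -13))) = Add(Mul(32951, Rational(-1, 40683)), Mul(-1, Mul(Mul(Add(Rational(-18, 7), Rational(-396, 7)), Rational(1, 270)), -13))) = Add(Rational(-32951, 40683), Mul(-1, Mul(Mul(Rational(-414, 7), Rational(1, 270)), -13))) = Add(Rational(-32951, 40683), Mul(-1, Mul(Rational(-23, 105), -13))) = Add(Rational(-32951, 40683), Mul(-1, Rational(299, 105))) = Add(Rational(-32951, 40683), Rational(-299, 105)) = Rational(-1736008, 474635)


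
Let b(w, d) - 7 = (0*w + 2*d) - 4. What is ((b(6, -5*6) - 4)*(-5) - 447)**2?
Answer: 20164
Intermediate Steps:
b(w, d) = 3 + 2*d (b(w, d) = 7 + ((0*w + 2*d) - 4) = 7 + ((0 + 2*d) - 4) = 7 + (2*d - 4) = 7 + (-4 + 2*d) = 3 + 2*d)
((b(6, -5*6) - 4)*(-5) - 447)**2 = (((3 + 2*(-5*6)) - 4)*(-5) - 447)**2 = (((3 + 2*(-30)) - 4)*(-5) - 447)**2 = (((3 - 60) - 4)*(-5) - 447)**2 = ((-57 - 4)*(-5) - 447)**2 = (-61*(-5) - 447)**2 = (305 - 447)**2 = (-142)**2 = 20164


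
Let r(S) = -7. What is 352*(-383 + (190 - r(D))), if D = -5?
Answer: -65472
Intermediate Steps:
352*(-383 + (190 - r(D))) = 352*(-383 + (190 - 1*(-7))) = 352*(-383 + (190 + 7)) = 352*(-383 + 197) = 352*(-186) = -65472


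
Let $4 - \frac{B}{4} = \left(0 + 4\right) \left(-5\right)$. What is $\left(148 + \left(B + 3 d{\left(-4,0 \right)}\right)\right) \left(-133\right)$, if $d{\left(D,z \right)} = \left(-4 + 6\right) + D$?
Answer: $-31654$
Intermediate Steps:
$B = 96$ ($B = 16 - 4 \left(0 + 4\right) \left(-5\right) = 16 - 4 \cdot 4 \left(-5\right) = 16 - -80 = 16 + 80 = 96$)
$d{\left(D,z \right)} = 2 + D$
$\left(148 + \left(B + 3 d{\left(-4,0 \right)}\right)\right) \left(-133\right) = \left(148 + \left(96 + 3 \left(2 - 4\right)\right)\right) \left(-133\right) = \left(148 + \left(96 + 3 \left(-2\right)\right)\right) \left(-133\right) = \left(148 + \left(96 - 6\right)\right) \left(-133\right) = \left(148 + 90\right) \left(-133\right) = 238 \left(-133\right) = -31654$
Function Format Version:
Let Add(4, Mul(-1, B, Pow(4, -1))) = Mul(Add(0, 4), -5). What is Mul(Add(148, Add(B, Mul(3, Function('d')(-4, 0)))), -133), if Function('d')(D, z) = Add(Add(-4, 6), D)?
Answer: -31654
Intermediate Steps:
B = 96 (B = Add(16, Mul(-4, Mul(Add(0, 4), -5))) = Add(16, Mul(-4, Mul(4, -5))) = Add(16, Mul(-4, -20)) = Add(16, 80) = 96)
Function('d')(D, z) = Add(2, D)
Mul(Add(148, Add(B, Mul(3, Function('d')(-4, 0)))), -133) = Mul(Add(148, Add(96, Mul(3, Add(2, -4)))), -133) = Mul(Add(148, Add(96, Mul(3, -2))), -133) = Mul(Add(148, Add(96, -6)), -133) = Mul(Add(148, 90), -133) = Mul(238, -133) = -31654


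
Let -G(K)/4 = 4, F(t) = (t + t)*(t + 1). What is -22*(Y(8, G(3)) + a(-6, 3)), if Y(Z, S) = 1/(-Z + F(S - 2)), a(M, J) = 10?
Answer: -66451/302 ≈ -220.04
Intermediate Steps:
F(t) = 2*t*(1 + t) (F(t) = (2*t)*(1 + t) = 2*t*(1 + t))
G(K) = -16 (G(K) = -4*4 = -16)
Y(Z, S) = 1/(-Z + 2*(-1 + S)*(-2 + S)) (Y(Z, S) = 1/(-Z + 2*(S - 2)*(1 + (S - 2))) = 1/(-Z + 2*(-2 + S)*(1 + (-2 + S))) = 1/(-Z + 2*(-2 + S)*(-1 + S)) = 1/(-Z + 2*(-1 + S)*(-2 + S)))
-22*(Y(8, G(3)) + a(-6, 3)) = -22*(-1/(8 - 2*(-1 - 16)*(-2 - 16)) + 10) = -22*(-1/(8 - 2*(-17)*(-18)) + 10) = -22*(-1/(8 - 612) + 10) = -22*(-1/(-604) + 10) = -22*(-1*(-1/604) + 10) = -22*(1/604 + 10) = -22*6041/604 = -66451/302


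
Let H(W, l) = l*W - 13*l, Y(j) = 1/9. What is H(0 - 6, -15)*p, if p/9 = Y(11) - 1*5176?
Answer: -13276155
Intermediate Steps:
Y(j) = ⅑
H(W, l) = -13*l + W*l (H(W, l) = W*l - 13*l = -13*l + W*l)
p = -46583 (p = 9*(⅑ - 1*5176) = 9*(⅑ - 5176) = 9*(-46583/9) = -46583)
H(0 - 6, -15)*p = -15*(-13 + (0 - 6))*(-46583) = -15*(-13 - 6)*(-46583) = -15*(-19)*(-46583) = 285*(-46583) = -13276155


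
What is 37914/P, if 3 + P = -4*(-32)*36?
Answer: 12638/1535 ≈ 8.2332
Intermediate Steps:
P = 4605 (P = -3 - 4*(-32)*36 = -3 + 128*36 = -3 + 4608 = 4605)
37914/P = 37914/4605 = 37914*(1/4605) = 12638/1535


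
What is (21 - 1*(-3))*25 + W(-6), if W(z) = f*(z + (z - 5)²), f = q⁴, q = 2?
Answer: 2440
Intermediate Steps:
f = 16 (f = 2⁴ = 16)
W(z) = 16*z + 16*(-5 + z)² (W(z) = 16*(z + (z - 5)²) = 16*(z + (-5 + z)²) = 16*z + 16*(-5 + z)²)
(21 - 1*(-3))*25 + W(-6) = (21 - 1*(-3))*25 + (16*(-6) + 16*(-5 - 6)²) = (21 + 3)*25 + (-96 + 16*(-11)²) = 24*25 + (-96 + 16*121) = 600 + (-96 + 1936) = 600 + 1840 = 2440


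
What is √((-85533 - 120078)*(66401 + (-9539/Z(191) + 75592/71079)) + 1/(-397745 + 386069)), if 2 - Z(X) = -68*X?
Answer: I*√1224354578409530470292200872382965/299462224110 ≈ 1.1685e+5*I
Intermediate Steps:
Z(X) = 2 + 68*X (Z(X) = 2 - (-68)*X = 2 + 68*X)
√((-85533 - 120078)*(66401 + (-9539/Z(191) + 75592/71079)) + 1/(-397745 + 386069)) = √((-85533 - 120078)*(66401 + (-9539/(2 + 68*191) + 75592/71079)) + 1/(-397745 + 386069)) = √(-205611*(66401 + (-9539/(2 + 12988) + 75592*(1/71079))) + 1/(-11676)) = √(-205611*(66401 + (-9539/12990 + 75592/71079)) - 1/11676) = √(-205611*(66401 + 33768611/102590690) - 1/11676) = √(-205611*6812158175301/102590690 - 1/11676) = √(-1400654654581813911/102590690 - 1/11676) = √(-8177021873448680907763/598924448220) = I*√1224354578409530470292200872382965/299462224110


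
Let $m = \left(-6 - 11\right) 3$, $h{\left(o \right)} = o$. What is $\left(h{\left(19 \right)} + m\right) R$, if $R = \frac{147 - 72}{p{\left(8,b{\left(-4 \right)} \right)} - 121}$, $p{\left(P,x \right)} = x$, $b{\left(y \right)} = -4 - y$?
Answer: $\frac{2400}{121} \approx 19.835$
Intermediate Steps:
$m = -51$ ($m = \left(-17\right) 3 = -51$)
$R = - \frac{75}{121}$ ($R = \frac{147 - 72}{\left(-4 - -4\right) - 121} = \frac{75}{\left(-4 + 4\right) - 121} = \frac{75}{0 - 121} = \frac{75}{-121} = 75 \left(- \frac{1}{121}\right) = - \frac{75}{121} \approx -0.61983$)
$\left(h{\left(19 \right)} + m\right) R = \left(19 - 51\right) \left(- \frac{75}{121}\right) = \left(-32\right) \left(- \frac{75}{121}\right) = \frac{2400}{121}$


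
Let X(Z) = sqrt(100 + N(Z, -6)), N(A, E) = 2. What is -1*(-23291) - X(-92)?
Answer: 23291 - sqrt(102) ≈ 23281.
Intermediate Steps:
X(Z) = sqrt(102) (X(Z) = sqrt(100 + 2) = sqrt(102))
-1*(-23291) - X(-92) = -1*(-23291) - sqrt(102) = 23291 - sqrt(102)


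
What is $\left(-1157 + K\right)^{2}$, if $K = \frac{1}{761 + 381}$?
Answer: $\frac{1745815191849}{1304164} \approx 1.3386 \cdot 10^{6}$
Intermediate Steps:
$K = \frac{1}{1142} \approx 0.00087566$
$\left(-1157 + K\right)^{2} = \left(-1157 + \frac{1}{1142}\right)^{2} = \left(- \frac{1321293}{1142}\right)^{2} = \frac{1745815191849}{1304164}$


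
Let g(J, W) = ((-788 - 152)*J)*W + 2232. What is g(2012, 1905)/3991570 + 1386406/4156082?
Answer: -76369165378961/84639246065 ≈ -902.29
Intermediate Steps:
g(J, W) = 2232 - 940*J*W (g(J, W) = (-940*J)*W + 2232 = -940*J*W + 2232 = 2232 - 940*J*W)
g(2012, 1905)/3991570 + 1386406/4156082 = (2232 - 940*2012*1905)/3991570 + 1386406/4156082 = (2232 - 3602888400)*(1/3991570) + 1386406*(1/4156082) = -3602886168*1/3991570 + 14147/42409 = -1801443084/1995785 + 14147/42409 = -76369165378961/84639246065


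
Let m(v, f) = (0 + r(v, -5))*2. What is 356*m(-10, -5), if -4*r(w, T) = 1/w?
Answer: 89/5 ≈ 17.800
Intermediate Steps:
r(w, T) = -1/(4*w)
m(v, f) = -1/(2*v) (m(v, f) = (0 - 1/(4*v))*2 = -1/(4*v)*2 = -1/(2*v))
356*m(-10, -5) = 356*(-½/(-10)) = 356*(-½*(-⅒)) = 356*(1/20) = 89/5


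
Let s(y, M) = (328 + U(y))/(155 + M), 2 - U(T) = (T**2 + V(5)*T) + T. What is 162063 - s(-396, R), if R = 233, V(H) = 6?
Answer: 31517079/194 ≈ 1.6246e+5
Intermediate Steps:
U(T) = 2 - T**2 - 7*T (U(T) = 2 - ((T**2 + 6*T) + T) = 2 - (T**2 + 7*T) = 2 + (-T**2 - 7*T) = 2 - T**2 - 7*T)
s(y, M) = (330 - y**2 - 7*y)/(155 + M) (s(y, M) = (328 + (2 - y**2 - 7*y))/(155 + M) = (330 - y**2 - 7*y)/(155 + M))
162063 - s(-396, R) = 162063 - (330 - 1*(-396)**2 - 7*(-396))/(155 + 233) = 162063 - (330 - 1*156816 + 2772)/388 = 162063 - (330 - 156816 + 2772)/388 = 162063 - (-153714)/388 = 162063 - 1*(-76857/194) = 162063 + 76857/194 = 31517079/194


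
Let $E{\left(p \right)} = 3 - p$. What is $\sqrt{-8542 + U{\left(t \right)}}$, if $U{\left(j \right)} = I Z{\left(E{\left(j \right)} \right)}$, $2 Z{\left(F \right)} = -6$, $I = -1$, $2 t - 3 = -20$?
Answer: $i \sqrt{8539} \approx 92.407 i$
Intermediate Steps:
$t = - \frac{17}{2}$ ($t = \frac{3}{2} + \frac{1}{2} \left(-20\right) = \frac{3}{2} - 10 = - \frac{17}{2} \approx -8.5$)
$Z{\left(F \right)} = -3$ ($Z{\left(F \right)} = \frac{1}{2} \left(-6\right) = -3$)
$U{\left(j \right)} = 3$ ($U{\left(j \right)} = \left(-1\right) \left(-3\right) = 3$)
$\sqrt{-8542 + U{\left(t \right)}} = \sqrt{-8542 + 3} = \sqrt{-8539} = i \sqrt{8539}$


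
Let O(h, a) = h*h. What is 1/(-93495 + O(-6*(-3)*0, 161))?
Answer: -1/93495 ≈ -1.0696e-5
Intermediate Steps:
O(h, a) = h**2
1/(-93495 + O(-6*(-3)*0, 161)) = 1/(-93495 + (-6*(-3)*0)**2) = 1/(-93495 + (18*0)**2) = 1/(-93495 + 0**2) = 1/(-93495 + 0) = 1/(-93495) = -1/93495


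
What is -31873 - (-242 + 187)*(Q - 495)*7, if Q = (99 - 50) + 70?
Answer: -176633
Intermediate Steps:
Q = 119 (Q = 49 + 70 = 119)
-31873 - (-242 + 187)*(Q - 495)*7 = -31873 - (-242 + 187)*(119 - 495)*7 = -31873 - (-55*(-376))*7 = -31873 - 20680*7 = -31873 - 1*144760 = -31873 - 144760 = -176633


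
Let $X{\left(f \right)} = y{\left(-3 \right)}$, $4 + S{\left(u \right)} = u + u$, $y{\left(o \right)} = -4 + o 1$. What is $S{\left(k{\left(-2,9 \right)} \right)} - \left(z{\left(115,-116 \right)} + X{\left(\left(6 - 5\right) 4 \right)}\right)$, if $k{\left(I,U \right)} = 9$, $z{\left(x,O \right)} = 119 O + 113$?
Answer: $13712$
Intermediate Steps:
$z{\left(x,O \right)} = 113 + 119 O$
$y{\left(o \right)} = -4 + o$
$S{\left(u \right)} = -4 + 2 u$ ($S{\left(u \right)} = -4 + \left(u + u\right) = -4 + 2 u$)
$X{\left(f \right)} = -7$ ($X{\left(f \right)} = -4 - 3 = -7$)
$S{\left(k{\left(-2,9 \right)} \right)} - \left(z{\left(115,-116 \right)} + X{\left(\left(6 - 5\right) 4 \right)}\right) = \left(-4 + 2 \cdot 9\right) - \left(\left(113 + 119 \left(-116\right)\right) - 7\right) = \left(-4 + 18\right) - \left(\left(113 - 13804\right) - 7\right) = 14 - \left(-13691 - 7\right) = 14 - -13698 = 14 + 13698 = 13712$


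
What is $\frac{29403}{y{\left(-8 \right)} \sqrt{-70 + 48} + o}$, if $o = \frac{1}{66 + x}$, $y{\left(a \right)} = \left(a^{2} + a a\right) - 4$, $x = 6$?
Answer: $\frac{2117016}{1753602049} - \frac{18900718848 i \sqrt{22}}{1753602049} \approx 0.0012072 - 50.554 i$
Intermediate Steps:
$y{\left(a \right)} = -4 + 2 a^{2}$ ($y{\left(a \right)} = \left(a^{2} + a^{2}\right) - 4 = 2 a^{2} - 4 = -4 + 2 a^{2}$)
$o = \frac{1}{72}$ ($o = \frac{1}{66 + 6} = \frac{1}{72} \approx 0.013889$)
$\frac{29403}{y{\left(-8 \right)} \sqrt{-70 + 48} + o} = \frac{29403}{\left(-4 + 2 \left(-8\right)^{2}\right) \sqrt{-70 + 48} + \frac{1}{72}} = \frac{29403}{\left(-4 + 2 \cdot 64\right) \sqrt{-22} + \frac{1}{72}} = \frac{29403}{\left(-4 + 128\right) i \sqrt{22} + \frac{1}{72}} = \frac{29403}{124 i \sqrt{22} + \frac{1}{72}} = \frac{29403}{\frac{1}{72} + 124 i \sqrt{22}}$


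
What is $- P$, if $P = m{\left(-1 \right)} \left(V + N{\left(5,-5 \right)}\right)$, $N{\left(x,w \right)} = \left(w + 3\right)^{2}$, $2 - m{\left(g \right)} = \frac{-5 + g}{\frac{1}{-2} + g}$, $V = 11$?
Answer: $30$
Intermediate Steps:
$m{\left(g \right)} = 2 - \frac{-5 + g}{- \frac{1}{2} + g}$ ($m{\left(g \right)} = 2 - \frac{-5 + g}{\frac{1}{-2} + g} = 2 - \frac{-5 + g}{- \frac{1}{2} + g}$)
$N{\left(x,w \right)} = \left(3 + w\right)^{2}$
$P = -30$ ($P = \frac{2 \left(4 - 1\right)}{-1 + 2 \left(-1\right)} \left(11 + \left(3 - 5\right)^{2}\right) = 2 \frac{1}{-1 - 2} \cdot 3 \left(11 + \left(-2\right)^{2}\right) = 2 \frac{1}{-3} \cdot 3 \left(11 + 4\right) = 2 \left(- \frac{1}{3}\right) 3 \cdot 15 = \left(-2\right) 15 = -30$)
$- P = \left(-1\right) \left(-30\right) = 30$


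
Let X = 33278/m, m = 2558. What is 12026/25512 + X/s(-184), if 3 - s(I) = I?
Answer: 1650394333/3050890788 ≈ 0.54095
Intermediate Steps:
X = 16639/1279 (X = 33278/2558 = 33278*(1/2558) = 16639/1279 ≈ 13.009)
s(I) = 3 - I
12026/25512 + X/s(-184) = 12026/25512 + 16639/(1279*(3 - 1*(-184))) = 12026*(1/25512) + 16639/(1279*(3 + 184)) = 6013/12756 + (16639/1279)/187 = 6013/12756 + (16639/1279)*(1/187) = 6013/12756 + 16639/239173 = 1650394333/3050890788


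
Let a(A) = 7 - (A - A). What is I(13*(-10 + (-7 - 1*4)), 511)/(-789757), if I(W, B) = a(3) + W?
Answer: 266/789757 ≈ 0.00033681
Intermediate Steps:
a(A) = 7 (a(A) = 7 - 1*0 = 7 + 0 = 7)
I(W, B) = 7 + W
I(13*(-10 + (-7 - 1*4)), 511)/(-789757) = (7 + 13*(-10 + (-7 - 1*4)))/(-789757) = (7 + 13*(-10 + (-7 - 4)))*(-1/789757) = (7 + 13*(-10 - 11))*(-1/789757) = (7 + 13*(-21))*(-1/789757) = (7 - 273)*(-1/789757) = -266*(-1/789757) = 266/789757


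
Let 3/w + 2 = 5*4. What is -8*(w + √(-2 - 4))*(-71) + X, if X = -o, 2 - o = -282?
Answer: -568/3 + 568*I*√6 ≈ -189.33 + 1391.3*I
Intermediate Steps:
o = 284 (o = 2 - 1*(-282) = 2 + 282 = 284)
X = -284 (X = -1*284 = -284)
w = ⅙ (w = 3/(-2 + 5*4) = 3/(-2 + 20) = 3/18 = 3*(1/18) = ⅙ ≈ 0.16667)
-8*(w + √(-2 - 4))*(-71) + X = -8*(⅙ + √(-2 - 4))*(-71) - 284 = -8*(⅙ + √(-6))*(-71) - 284 = -8*(⅙ + I*√6)*(-71) - 284 = (-4/3 - 8*I*√6)*(-71) - 284 = (284/3 + 568*I*√6) - 284 = -568/3 + 568*I*√6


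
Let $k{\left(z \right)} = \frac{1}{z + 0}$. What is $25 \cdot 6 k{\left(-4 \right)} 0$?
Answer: $0$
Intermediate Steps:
$k{\left(z \right)} = \frac{1}{z}$
$25 \cdot 6 k{\left(-4 \right)} 0 = 25 \frac{6}{-4} \cdot 0 = 25 \cdot 6 \left(- \frac{1}{4}\right) 0 = 25 \left(\left(- \frac{3}{2}\right) 0\right) = 25 \cdot 0 = 0$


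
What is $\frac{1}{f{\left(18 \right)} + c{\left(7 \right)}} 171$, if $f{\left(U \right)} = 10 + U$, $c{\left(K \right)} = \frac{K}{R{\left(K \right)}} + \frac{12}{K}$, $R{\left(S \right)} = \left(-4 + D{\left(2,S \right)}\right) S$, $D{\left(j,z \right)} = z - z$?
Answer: $\frac{1596}{275} \approx 5.8036$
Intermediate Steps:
$D{\left(j,z \right)} = 0$
$R{\left(S \right)} = - 4 S$ ($R{\left(S \right)} = \left(-4 + 0\right) S = - 4 S$)
$c{\left(K \right)} = - \frac{1}{4} + \frac{12}{K}$ ($c{\left(K \right)} = \frac{K}{\left(-4\right) K} + \frac{12}{K} = K \left(- \frac{1}{4 K}\right) + \frac{12}{K} = - \frac{1}{4} + \frac{12}{K}$)
$\frac{1}{f{\left(18 \right)} + c{\left(7 \right)}} 171 = \frac{1}{\left(10 + 18\right) + \frac{48 - 7}{4 \cdot 7}} \cdot 171 = \frac{1}{28 + \frac{1}{4} \cdot \frac{1}{7} \left(48 - 7\right)} 171 = \frac{1}{28 + \frac{1}{4} \cdot \frac{1}{7} \cdot 41} \cdot 171 = \frac{1}{28 + \frac{41}{28}} \cdot 171 = \frac{1}{\frac{825}{28}} \cdot 171 = \frac{28}{825} \cdot 171 = \frac{1596}{275}$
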